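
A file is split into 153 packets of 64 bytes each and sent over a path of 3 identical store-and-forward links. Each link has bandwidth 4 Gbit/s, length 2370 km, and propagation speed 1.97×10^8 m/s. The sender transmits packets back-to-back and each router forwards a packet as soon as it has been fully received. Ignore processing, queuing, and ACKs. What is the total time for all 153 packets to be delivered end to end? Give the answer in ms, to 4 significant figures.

36.11 ms

Per-hop transmission t_tx = L/R = 512/4000000000 = 0.000128 ms.
Per-hop propagation t_prop = 2370000/197000000 = 12.0305 ms.
Pipeline fill: first packet needs 3·t_tx to clear all hops; remaining 152 packets each add one t_tx.
Total = (3+153-1)·t_tx + 3·t_prop = 155·0.000128 + 3·12.0305 = 36.11 ms.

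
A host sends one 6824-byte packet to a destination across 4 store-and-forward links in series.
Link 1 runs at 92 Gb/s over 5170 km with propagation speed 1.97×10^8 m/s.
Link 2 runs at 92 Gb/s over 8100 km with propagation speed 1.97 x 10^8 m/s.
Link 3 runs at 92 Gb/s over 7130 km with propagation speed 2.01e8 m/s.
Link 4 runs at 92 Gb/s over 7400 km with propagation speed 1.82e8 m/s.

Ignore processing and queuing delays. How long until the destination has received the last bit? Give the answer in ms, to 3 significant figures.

143 ms

L = 6824 × 8 = 54592 bits.
Transmission delay per hop = L/R = 54592/92000000000 = 0.000593391 ms; 4 hops → 0.00237357 ms.
Propagation delays (d/s per hop): 26.2437, 41.1168, 35.4726, 40.6593 ms; sum = 143.492 ms.
End-to-end = 143 ms.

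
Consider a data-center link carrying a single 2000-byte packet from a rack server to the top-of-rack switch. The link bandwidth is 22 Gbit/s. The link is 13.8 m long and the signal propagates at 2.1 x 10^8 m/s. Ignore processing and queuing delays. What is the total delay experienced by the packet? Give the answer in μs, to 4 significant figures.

L = 2000 × 8 = 16000 bits.
Transmission delay = L/R = 16000 / 22000000000 = 0.727273 μs.
Propagation delay = d/s = 13.8 m / 210000000 m/s = 0.0657143 μs.
Total = 0.7930 μs.

0.7930 μs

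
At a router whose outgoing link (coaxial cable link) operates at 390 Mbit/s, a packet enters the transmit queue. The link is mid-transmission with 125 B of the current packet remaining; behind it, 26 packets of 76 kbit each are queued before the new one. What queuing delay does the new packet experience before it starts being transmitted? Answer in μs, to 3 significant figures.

Each queued packet: L/R = 76000/390000000 = 194.872 μs.
26 queued → 5066.67 μs.
Plus remaining 1000 bits of current packet: 2.5641 μs.
Queuing delay = 5070 μs.

5070 μs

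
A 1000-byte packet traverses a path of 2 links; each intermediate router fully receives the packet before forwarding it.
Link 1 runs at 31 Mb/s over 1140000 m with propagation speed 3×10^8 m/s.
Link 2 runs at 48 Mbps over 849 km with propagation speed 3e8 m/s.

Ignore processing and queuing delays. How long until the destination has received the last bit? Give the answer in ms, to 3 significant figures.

7.05 ms

L = 1000 × 8 = 8000 bits.
Transmission delays (L/R per hop): 0.258065, 0.166667 ms; sum = 0.424731 ms.
Propagation delays (d/s per hop): 3.8, 2.83 ms; sum = 6.63 ms.
End-to-end = 7.05 ms.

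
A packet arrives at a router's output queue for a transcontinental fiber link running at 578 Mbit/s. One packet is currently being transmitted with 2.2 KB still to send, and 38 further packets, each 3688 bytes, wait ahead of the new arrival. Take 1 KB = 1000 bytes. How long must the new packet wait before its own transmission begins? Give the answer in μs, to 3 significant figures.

Each queued packet: L/R = 29504/578000000 = 51.045 μs.
38 queued → 1939.71 μs.
Plus remaining 17600 bits of current packet: 30.4498 μs.
Queuing delay = 1970 μs.

1970 μs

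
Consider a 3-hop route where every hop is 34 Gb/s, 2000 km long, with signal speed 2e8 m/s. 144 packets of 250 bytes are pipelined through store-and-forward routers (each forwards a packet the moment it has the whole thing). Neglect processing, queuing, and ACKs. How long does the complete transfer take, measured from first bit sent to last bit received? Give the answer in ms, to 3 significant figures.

30.0 ms

Per-hop transmission t_tx = L/R = 2000/34000000000 = 5.88235e-05 ms.
Per-hop propagation t_prop = 2000000/200000000 = 10 ms.
Pipeline fill: first packet needs 3·t_tx to clear all hops; remaining 143 packets each add one t_tx.
Total = (3+144-1)·t_tx + 3·t_prop = 146·5.88235e-05 + 3·10 = 30.0 ms.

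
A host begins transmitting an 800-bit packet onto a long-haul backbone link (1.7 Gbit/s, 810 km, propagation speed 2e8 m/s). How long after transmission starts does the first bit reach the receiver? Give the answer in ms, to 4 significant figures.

4.050 ms

First bit experiences only propagation delay: d/s = 810000/200000000 = 4.050 ms.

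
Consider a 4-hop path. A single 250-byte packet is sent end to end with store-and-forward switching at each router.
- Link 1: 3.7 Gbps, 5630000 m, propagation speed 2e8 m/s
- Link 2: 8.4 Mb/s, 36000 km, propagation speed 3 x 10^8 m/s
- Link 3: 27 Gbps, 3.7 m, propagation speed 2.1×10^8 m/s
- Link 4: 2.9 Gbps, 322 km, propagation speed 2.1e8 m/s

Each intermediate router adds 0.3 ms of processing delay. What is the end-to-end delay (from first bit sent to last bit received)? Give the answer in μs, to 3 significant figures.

L = 250 × 8 = 2000 bits.
Transmission delays (L/R per hop): 0.540541, 238.095, 0.0740741, 0.689655 μs; sum = 239.4 μs.
Propagation delays (d/s per hop): 28150, 120000, 0.017619, 1533.33 μs; sum = 149683 μs.
Processing at 3 router(s): 3 × 0.3 ms = 900 μs.
End-to-end = 151000 μs.

151000 μs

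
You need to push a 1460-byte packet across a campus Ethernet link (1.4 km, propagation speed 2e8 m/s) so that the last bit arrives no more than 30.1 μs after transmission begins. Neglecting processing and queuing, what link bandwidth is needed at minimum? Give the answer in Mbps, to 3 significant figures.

506 Mbps

L = 11680 bits.
Propagation delay = 1400 / 200000000 = 7 μs.
Transmission budget = 30.1 − 7 = 23.1 μs.
R ≥ L / t_tx = 11680 bits / 2.31e-05 s = 506 Mbps.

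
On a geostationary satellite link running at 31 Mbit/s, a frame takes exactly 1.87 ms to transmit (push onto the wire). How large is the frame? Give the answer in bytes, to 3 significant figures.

L = R × t_tx = 31000000 b/s × 0.00187 s = 57970 bits.
In bytes: 57970 / 8 = 7250 bytes.

7250 bytes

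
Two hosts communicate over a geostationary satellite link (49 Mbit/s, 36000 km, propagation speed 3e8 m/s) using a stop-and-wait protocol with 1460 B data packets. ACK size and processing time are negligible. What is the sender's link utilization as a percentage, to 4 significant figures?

t_tx = L/R = 11680/49000000 = 0.000238367 s.
t_prop = 36000000/300000000 = 0.12 s; RTT = 0.24 s.
Cycle = t_tx + RTT = 0.240238 s.
Utilization = t_tx / cycle = 0.000238367/0.240238 = 0.09922 %.

0.09922 %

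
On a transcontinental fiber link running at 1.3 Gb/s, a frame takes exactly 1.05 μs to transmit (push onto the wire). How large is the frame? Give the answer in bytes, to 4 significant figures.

L = R × t_tx = 1300000000 b/s × 1.05e-06 s = 1365 bits.
In bytes: 1365 / 8 = 170.6 bytes.

170.6 bytes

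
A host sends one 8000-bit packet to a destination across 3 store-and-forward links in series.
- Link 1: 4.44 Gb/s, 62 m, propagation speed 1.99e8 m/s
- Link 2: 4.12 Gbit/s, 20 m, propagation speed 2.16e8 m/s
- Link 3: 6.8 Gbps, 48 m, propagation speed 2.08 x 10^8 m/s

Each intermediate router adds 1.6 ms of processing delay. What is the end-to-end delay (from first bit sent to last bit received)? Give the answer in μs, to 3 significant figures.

Transmission delays (L/R per hop): 1.8018, 1.94175, 1.17647 μs; sum = 4.92002 μs.
Propagation delays (d/s per hop): 0.311558, 0.0925926, 0.230769 μs; sum = 0.63492 μs.
Processing at 2 router(s): 2 × 1.6 ms = 3200 μs.
End-to-end = 3210 μs.

3210 μs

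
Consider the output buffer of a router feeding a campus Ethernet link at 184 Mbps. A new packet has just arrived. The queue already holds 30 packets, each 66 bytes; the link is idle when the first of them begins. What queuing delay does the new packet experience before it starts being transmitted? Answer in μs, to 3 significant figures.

Each queued packet: L/R = 528/184000000 = 2.86957 μs.
30 queued → 86.087 μs.
Queuing delay = 86.1 μs.

86.1 μs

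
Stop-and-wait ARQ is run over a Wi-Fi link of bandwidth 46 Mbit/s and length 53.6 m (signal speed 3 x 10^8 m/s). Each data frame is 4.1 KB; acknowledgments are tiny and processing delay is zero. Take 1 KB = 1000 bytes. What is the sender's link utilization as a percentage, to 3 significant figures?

99.9 %

t_tx = L/R = 32800/46000000 = 0.000713043 s.
t_prop = 53.6/300000000 = 1.78667e-07 s; RTT = 3.57333e-07 s.
Cycle = t_tx + RTT = 0.000713401 s.
Utilization = t_tx / cycle = 0.000713043/0.000713401 = 99.9 %.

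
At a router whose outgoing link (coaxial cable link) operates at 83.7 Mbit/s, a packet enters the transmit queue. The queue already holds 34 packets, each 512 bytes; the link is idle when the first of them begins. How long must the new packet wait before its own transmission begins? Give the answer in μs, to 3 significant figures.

1660 μs

Each queued packet: L/R = 4096/83700000 = 48.9367 μs.
34 queued → 1663.85 μs.
Queuing delay = 1660 μs.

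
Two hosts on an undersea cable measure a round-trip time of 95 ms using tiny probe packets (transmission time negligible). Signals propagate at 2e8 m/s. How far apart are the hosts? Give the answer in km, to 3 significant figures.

9500 km

One-way propagation = RTT/2 = 47.5 ms.
d = s × t = 200000000 × 0.0475 = 9500 km.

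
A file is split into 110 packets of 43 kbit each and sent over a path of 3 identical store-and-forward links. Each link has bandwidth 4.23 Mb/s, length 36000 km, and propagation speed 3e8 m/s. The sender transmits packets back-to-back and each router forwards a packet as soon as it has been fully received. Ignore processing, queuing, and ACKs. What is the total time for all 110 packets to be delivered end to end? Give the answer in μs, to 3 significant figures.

1500000 μs

Per-hop transmission t_tx = L/R = 43000/4230000 = 10165.5 μs.
Per-hop propagation t_prop = 36000000/300000000 = 120000 μs.
Pipeline fill: first packet needs 3·t_tx to clear all hops; remaining 109 packets each add one t_tx.
Total = (3+110-1)·t_tx + 3·t_prop = 112·10165.5 + 3·120000 = 1500000 μs.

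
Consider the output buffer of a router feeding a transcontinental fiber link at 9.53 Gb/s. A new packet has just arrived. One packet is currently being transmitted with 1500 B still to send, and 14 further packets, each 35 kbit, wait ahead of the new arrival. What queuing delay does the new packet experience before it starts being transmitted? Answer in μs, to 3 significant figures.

52.7 μs

Each queued packet: L/R = 35000/9530000000 = 3.67261 μs.
14 queued → 51.4166 μs.
Plus remaining 12000 bits of current packet: 1.25918 μs.
Queuing delay = 52.7 μs.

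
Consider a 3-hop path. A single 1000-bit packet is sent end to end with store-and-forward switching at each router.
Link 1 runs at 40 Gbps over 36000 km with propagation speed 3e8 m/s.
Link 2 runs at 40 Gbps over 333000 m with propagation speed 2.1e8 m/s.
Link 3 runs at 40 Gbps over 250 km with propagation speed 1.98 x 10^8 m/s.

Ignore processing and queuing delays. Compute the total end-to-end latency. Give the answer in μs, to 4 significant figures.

122800 μs

Transmission delay per hop = L/R = 1000/40000000000 = 0.025 μs; 3 hops → 0.075 μs.
Propagation delays (d/s per hop): 120000, 1585.71, 1262.63 μs; sum = 122848 μs.
End-to-end = 122800 μs.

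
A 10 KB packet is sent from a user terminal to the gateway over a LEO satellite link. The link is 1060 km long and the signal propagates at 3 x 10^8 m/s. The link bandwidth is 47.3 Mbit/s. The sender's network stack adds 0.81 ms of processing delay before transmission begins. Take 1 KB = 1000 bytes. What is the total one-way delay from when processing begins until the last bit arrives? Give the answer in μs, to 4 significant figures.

L = 80000 bits.
Transmission delay = L/R = 80000 / 47300000 = 1691.33 μs.
Propagation delay = d/s = 1060000 m / 300000000 m/s = 3533.33 μs.
Plus processing delay 0.81 ms = 810 μs.
Total = 6035 μs.

6035 μs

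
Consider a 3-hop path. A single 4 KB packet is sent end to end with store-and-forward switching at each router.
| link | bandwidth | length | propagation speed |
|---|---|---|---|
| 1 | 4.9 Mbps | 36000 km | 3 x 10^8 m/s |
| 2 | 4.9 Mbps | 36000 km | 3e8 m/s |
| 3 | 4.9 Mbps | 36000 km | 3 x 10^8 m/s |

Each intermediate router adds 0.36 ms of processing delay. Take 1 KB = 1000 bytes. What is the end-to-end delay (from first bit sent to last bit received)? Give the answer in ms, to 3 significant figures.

L = 32000 bits.
Transmission delay per hop = L/R = 32000/4900000 = 6.53061 ms; 3 hops → 19.5918 ms.
Propagation delays (d/s per hop): 120, 120, 120 ms; sum = 360 ms.
Processing at 2 router(s): 2 × 0.36 ms = 0.72 ms.
End-to-end = 380 ms.

380 ms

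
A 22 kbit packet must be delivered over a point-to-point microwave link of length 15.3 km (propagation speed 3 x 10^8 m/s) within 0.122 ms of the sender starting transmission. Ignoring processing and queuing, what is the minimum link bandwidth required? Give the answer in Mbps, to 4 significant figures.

309.9 Mbps

Propagation delay = 15300 / 300000000 = 0.051 ms.
Transmission budget = 0.122 − 0.051 = 0.071 ms.
R ≥ L / t_tx = 22000 bits / 7.1e-05 s = 309.9 Mbps.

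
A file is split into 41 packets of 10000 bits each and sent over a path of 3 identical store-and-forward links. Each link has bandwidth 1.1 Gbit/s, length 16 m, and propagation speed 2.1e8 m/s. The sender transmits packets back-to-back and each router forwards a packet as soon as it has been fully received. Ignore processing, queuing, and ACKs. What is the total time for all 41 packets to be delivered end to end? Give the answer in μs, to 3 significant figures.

Per-hop transmission t_tx = L/R = 10000/1100000000 = 9.09091 μs.
Per-hop propagation t_prop = 16/210000000 = 0.0761905 μs.
Pipeline fill: first packet needs 3·t_tx to clear all hops; remaining 40 packets each add one t_tx.
Total = (3+41-1)·t_tx + 3·t_prop = 43·9.09091 + 3·0.0761905 = 391 μs.

391 μs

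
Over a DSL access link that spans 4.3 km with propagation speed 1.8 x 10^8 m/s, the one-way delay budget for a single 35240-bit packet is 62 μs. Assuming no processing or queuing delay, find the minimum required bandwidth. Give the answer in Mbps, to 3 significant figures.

925 Mbps

Propagation delay = 4300 / 180000000 = 23.8889 μs.
Transmission budget = 62 − 23.8889 = 38.1111 μs.
R ≥ L / t_tx = 35240 bits / 3.81111e-05 s = 925 Mbps.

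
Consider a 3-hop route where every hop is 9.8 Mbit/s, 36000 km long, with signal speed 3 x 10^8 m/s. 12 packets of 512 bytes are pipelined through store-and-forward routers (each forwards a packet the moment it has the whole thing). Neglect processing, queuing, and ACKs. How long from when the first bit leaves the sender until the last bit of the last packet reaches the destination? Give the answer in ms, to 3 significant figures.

Per-hop transmission t_tx = L/R = 4096/9800000 = 0.417959 ms.
Per-hop propagation t_prop = 36000000/300000000 = 120 ms.
Pipeline fill: first packet needs 3·t_tx to clear all hops; remaining 11 packets each add one t_tx.
Total = (3+12-1)·t_tx + 3·t_prop = 14·0.417959 + 3·120 = 366 ms.

366 ms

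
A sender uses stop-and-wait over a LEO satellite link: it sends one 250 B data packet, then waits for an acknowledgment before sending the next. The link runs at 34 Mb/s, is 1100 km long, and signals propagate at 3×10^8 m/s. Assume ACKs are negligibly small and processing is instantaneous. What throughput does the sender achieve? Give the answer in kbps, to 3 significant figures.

271 kbps

t_tx = L/R = 2000/34000000 = 5.88235e-05 s.
t_prop = 1100000/300000000 = 0.00366667 s; RTT = 0.00733333 s.
Cycle = t_tx + RTT = 0.00739216 s.
Throughput = L / cycle = 2000 / 0.00739216 = 271 kbps.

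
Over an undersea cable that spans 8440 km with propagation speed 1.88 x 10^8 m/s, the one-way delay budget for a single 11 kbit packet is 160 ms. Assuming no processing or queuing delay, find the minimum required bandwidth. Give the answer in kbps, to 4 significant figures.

95.56 kbps

Propagation delay = 8440000 / 188000000 = 44.8936 ms.
Transmission budget = 160 − 44.8936 = 115.106 ms.
R ≥ L / t_tx = 11000 bits / 0.115106 s = 95.56 kbps.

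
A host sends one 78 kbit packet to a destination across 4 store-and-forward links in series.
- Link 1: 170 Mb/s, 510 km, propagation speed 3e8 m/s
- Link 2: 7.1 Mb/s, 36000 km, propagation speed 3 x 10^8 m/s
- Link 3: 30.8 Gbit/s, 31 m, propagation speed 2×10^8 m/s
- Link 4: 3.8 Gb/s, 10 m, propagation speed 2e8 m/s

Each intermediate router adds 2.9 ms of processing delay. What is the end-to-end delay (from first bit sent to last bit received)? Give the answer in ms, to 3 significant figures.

L = 78000 bits.
Transmission delays (L/R per hop): 0.458824, 10.9859, 0.00253247, 0.0205263 ms; sum = 11.4678 ms.
Propagation delays (d/s per hop): 1.7, 120, 0.000155, 5e-05 ms; sum = 121.7 ms.
Processing at 3 router(s): 3 × 2.9 ms = 8.7 ms.
End-to-end = 142 ms.

142 ms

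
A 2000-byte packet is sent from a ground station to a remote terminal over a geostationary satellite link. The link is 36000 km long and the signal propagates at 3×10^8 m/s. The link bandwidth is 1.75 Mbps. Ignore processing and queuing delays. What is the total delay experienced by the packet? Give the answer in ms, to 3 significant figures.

L = 2000 × 8 = 16000 bits.
Transmission delay = L/R = 16000 / 1750000 = 9.14286 ms.
Propagation delay = d/s = 36000000 m / 300000000 m/s = 120 ms.
Total = 129 ms.

129 ms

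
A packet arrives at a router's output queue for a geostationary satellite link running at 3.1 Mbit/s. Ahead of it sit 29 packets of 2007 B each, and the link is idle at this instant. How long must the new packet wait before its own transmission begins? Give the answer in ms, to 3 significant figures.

150 ms

Each queued packet: L/R = 16056/3100000 = 5.17935 ms.
29 queued → 150.201 ms.
Queuing delay = 150 ms.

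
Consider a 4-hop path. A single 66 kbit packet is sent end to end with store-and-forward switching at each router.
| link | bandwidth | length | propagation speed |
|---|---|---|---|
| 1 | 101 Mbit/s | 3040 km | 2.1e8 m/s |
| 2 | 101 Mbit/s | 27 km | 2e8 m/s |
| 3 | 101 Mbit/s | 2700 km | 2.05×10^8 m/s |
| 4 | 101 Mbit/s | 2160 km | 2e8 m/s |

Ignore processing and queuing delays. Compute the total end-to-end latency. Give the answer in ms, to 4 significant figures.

41.20 ms

L = 66000 bits.
Transmission delay per hop = L/R = 66000/101000000 = 0.653465 ms; 4 hops → 2.61386 ms.
Propagation delays (d/s per hop): 14.4762, 0.135, 13.1707, 10.8 ms; sum = 38.5819 ms.
End-to-end = 41.20 ms.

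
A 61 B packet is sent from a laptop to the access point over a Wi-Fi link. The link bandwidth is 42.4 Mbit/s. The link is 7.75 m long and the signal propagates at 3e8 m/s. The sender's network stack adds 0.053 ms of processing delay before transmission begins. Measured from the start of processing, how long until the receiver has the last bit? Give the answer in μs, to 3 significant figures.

64.5 μs

L = 61 × 8 = 488 bits.
Transmission delay = L/R = 488 / 42400000 = 11.5094 μs.
Propagation delay = d/s = 7.75 m / 300000000 m/s = 0.0258333 μs.
Plus processing delay 0.053 ms = 53 μs.
Total = 64.5 μs.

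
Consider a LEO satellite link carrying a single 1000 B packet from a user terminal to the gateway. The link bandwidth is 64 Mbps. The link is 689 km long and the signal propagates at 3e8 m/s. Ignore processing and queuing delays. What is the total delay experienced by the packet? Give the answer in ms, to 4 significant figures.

2.422 ms

L = 1000 × 8 = 8000 bits.
Transmission delay = L/R = 8000 / 64000000 = 0.125 ms.
Propagation delay = d/s = 689000 m / 300000000 m/s = 2.29667 ms.
Total = 2.422 ms.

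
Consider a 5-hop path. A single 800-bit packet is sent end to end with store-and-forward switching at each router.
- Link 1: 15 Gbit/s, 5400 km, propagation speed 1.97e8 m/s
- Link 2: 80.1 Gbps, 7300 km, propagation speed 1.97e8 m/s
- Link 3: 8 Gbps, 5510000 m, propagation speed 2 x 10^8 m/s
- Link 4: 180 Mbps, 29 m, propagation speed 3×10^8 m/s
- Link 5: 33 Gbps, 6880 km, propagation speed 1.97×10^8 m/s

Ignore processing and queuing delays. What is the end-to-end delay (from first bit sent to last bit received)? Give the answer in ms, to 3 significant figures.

Transmission delays (L/R per hop): 5.33333e-05, 9.98752e-06, 0.0001, 0.00444444, 2.42424e-05 ms; sum = 0.00463201 ms.
Propagation delays (d/s per hop): 27.4112, 37.0558, 27.55, 9.66667e-05, 34.9239 ms; sum = 126.941 ms.
End-to-end = 127 ms.

127 ms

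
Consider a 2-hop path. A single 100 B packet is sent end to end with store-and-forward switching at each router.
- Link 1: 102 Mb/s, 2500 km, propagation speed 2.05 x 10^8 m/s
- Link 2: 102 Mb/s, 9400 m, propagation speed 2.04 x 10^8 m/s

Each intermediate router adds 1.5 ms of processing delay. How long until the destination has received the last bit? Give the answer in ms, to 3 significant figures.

L = 100 × 8 = 800 bits.
Transmission delay per hop = L/R = 800/102000000 = 0.00784314 ms; 2 hops → 0.0156863 ms.
Propagation delays (d/s per hop): 12.1951, 0.0460784 ms; sum = 12.2412 ms.
Processing at 1 router(s): 1 × 1.5 ms = 1.5 ms.
End-to-end = 13.8 ms.

13.8 ms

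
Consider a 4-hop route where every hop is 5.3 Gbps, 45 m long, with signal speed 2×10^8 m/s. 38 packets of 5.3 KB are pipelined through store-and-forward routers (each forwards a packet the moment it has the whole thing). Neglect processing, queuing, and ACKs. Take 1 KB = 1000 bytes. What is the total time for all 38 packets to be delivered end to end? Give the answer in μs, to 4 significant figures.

Per-hop transmission t_tx = L/R = 42400/5300000000 = 8 μs.
Per-hop propagation t_prop = 45/200000000 = 0.225 μs.
Pipeline fill: first packet needs 4·t_tx to clear all hops; remaining 37 packets each add one t_tx.
Total = (4+38-1)·t_tx + 4·t_prop = 41·8 + 4·0.225 = 328.9 μs.

328.9 μs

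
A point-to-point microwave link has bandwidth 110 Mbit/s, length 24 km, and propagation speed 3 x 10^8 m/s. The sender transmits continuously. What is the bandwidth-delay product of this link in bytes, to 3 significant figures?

Propagation delay = 24000 / 300000000 = 8e-05 s.
BDP = R × t_prop = 110000000 × 8e-05 = 8800 bits.
In bytes: 8800/8 = 1100 bytes.

1100 bytes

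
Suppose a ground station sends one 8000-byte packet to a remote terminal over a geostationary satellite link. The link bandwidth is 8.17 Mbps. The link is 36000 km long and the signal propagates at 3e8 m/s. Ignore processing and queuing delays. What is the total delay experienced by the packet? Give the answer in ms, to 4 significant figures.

L = 8000 × 8 = 64000 bits.
Transmission delay = L/R = 64000 / 8170000 = 7.83354 ms.
Propagation delay = d/s = 36000000 m / 300000000 m/s = 120 ms.
Total = 127.8 ms.

127.8 ms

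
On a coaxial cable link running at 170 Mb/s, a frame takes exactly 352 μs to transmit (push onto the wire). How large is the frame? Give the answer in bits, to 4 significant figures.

L = R × t_tx = 170000000 b/s × 0.000352 s = 59840 bits.

59840 bits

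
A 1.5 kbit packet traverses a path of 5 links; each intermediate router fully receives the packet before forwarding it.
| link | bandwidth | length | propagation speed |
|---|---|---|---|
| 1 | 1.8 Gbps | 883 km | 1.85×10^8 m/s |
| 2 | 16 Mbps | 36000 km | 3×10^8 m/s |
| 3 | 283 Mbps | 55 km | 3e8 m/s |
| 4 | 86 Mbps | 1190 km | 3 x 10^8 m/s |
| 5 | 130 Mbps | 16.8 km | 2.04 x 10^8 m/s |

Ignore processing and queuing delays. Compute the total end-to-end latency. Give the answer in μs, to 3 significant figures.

L = 1500 bits.
Transmission delays (L/R per hop): 0.833333, 93.75, 5.30035, 17.4419, 11.5385 μs; sum = 128.864 μs.
Propagation delays (d/s per hop): 4772.97, 120000, 183.333, 3966.67, 82.3529 μs; sum = 129005 μs.
End-to-end = 129000 μs.

129000 μs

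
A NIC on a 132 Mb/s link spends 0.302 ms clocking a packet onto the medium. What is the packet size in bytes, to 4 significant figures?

4983 bytes

L = R × t_tx = 132000000 b/s × 0.000302 s = 39864 bits.
In bytes: 39864 / 8 = 4983 bytes.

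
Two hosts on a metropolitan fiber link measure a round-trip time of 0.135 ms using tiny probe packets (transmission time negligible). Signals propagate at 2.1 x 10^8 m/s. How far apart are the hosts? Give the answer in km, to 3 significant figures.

One-way propagation = RTT/2 = 0.0675 ms.
d = s × t = 210000000 × 6.75e-05 = 14.2 km.

14.2 km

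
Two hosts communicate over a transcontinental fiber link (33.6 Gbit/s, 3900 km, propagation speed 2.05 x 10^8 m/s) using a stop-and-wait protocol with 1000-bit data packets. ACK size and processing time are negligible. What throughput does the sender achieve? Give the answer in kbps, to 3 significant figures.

t_tx = L/R = 1000/33600000000 = 2.97619e-08 s.
t_prop = 3900000/2.05e+08 = 0.0190244 s; RTT = 0.0380488 s.
Cycle = t_tx + RTT = 0.0380488 s.
Throughput = L / cycle = 1000 / 0.0380488 = 26.3 kbps.

26.3 kbps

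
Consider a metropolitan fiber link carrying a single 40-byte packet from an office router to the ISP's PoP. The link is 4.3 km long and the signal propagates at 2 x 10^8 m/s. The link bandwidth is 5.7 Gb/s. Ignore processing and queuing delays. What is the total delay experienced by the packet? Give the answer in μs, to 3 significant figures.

L = 40 × 8 = 320 bits.
Transmission delay = L/R = 320 / 5700000000 = 0.0561404 μs.
Propagation delay = d/s = 4300 m / 200000000 m/s = 21.5 μs.
Total = 21.6 μs.

21.6 μs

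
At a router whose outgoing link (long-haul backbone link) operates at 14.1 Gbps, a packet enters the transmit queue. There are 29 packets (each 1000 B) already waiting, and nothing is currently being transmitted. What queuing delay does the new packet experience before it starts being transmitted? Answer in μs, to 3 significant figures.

16.5 μs

Each queued packet: L/R = 8000/14100000000 = 0.567376 μs.
29 queued → 16.4539 μs.
Queuing delay = 16.5 μs.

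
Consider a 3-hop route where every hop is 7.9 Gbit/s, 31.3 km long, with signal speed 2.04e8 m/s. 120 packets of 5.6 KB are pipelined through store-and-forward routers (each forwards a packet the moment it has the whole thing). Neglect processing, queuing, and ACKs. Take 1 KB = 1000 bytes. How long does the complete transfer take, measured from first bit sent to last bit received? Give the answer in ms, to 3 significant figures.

1.15 ms

Per-hop transmission t_tx = L/R = 44800/7900000000 = 0.00567089 ms.
Per-hop propagation t_prop = 31300/204000000 = 0.153431 ms.
Pipeline fill: first packet needs 3·t_tx to clear all hops; remaining 119 packets each add one t_tx.
Total = (3+120-1)·t_tx + 3·t_prop = 122·0.00567089 + 3·0.153431 = 1.15 ms.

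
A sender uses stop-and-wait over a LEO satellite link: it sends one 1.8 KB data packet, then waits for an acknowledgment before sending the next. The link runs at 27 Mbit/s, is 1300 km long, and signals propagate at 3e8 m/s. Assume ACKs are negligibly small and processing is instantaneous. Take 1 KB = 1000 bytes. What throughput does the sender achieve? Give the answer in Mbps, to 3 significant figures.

t_tx = L/R = 14400/27000000 = 0.000533333 s.
t_prop = 1300000/300000000 = 0.00433333 s; RTT = 0.00866667 s.
Cycle = t_tx + RTT = 0.0092 s.
Throughput = L / cycle = 14400 / 0.0092 = 1.57 Mbps.

1.57 Mbps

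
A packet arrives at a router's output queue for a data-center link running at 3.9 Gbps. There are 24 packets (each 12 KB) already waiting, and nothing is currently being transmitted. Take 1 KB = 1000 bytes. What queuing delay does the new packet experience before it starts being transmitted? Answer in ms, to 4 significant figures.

Each queued packet: L/R = 96000/3900000000 = 0.0246154 ms.
24 queued → 0.590769 ms.
Queuing delay = 0.5908 ms.

0.5908 ms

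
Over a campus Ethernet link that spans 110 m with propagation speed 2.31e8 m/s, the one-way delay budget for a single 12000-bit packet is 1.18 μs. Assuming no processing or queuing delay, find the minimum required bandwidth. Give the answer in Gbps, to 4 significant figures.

17.05 Gbps

Propagation delay = 110 / 231000000 = 0.47619 μs.
Transmission budget = 1.18 − 0.47619 = 0.70381 μs.
R ≥ L / t_tx = 12000 bits / 7.0381e-07 s = 17.05 Gbps.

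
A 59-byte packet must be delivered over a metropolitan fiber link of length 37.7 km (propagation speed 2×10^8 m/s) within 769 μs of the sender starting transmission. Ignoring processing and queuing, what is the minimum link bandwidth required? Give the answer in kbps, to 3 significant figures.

L = 472 bits.
Propagation delay = 37700 / 200000000 = 188.5 μs.
Transmission budget = 769 − 188.5 = 580.5 μs.
R ≥ L / t_tx = 472 bits / 0.0005805 s = 813 kbps.

813 kbps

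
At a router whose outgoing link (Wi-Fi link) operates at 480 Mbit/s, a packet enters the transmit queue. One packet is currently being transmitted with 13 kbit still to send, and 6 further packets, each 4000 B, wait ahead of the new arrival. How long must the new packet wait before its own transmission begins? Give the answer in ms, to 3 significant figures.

0.427 ms

Each queued packet: L/R = 32000/480000000 = 0.0666667 ms.
6 queued → 0.4 ms.
Plus remaining 13000 bits of current packet: 0.0270833 ms.
Queuing delay = 0.427 ms.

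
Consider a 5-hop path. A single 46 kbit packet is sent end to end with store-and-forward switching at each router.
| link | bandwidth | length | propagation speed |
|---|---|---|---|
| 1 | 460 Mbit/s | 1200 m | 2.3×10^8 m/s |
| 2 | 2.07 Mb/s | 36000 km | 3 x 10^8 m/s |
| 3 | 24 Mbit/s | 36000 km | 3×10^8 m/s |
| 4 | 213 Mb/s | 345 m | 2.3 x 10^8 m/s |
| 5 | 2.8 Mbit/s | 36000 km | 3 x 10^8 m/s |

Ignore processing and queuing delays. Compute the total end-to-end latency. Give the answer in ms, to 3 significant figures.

401 ms

L = 46000 bits.
Transmission delays (L/R per hop): 0.1, 22.2222, 1.91667, 0.215962, 16.4286 ms; sum = 40.8834 ms.
Propagation delays (d/s per hop): 0.00521739, 120, 120, 0.0015, 120 ms; sum = 360.007 ms.
End-to-end = 401 ms.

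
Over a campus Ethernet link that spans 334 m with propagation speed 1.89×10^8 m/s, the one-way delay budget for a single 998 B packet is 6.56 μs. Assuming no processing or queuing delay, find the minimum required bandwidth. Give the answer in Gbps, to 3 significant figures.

1.67 Gbps

L = 7984 bits.
Propagation delay = 334 / 189000000 = 1.7672 μs.
Transmission budget = 6.56 − 1.7672 = 4.7928 μs.
R ≥ L / t_tx = 7984 bits / 4.7928e-06 s = 1.67 Gbps.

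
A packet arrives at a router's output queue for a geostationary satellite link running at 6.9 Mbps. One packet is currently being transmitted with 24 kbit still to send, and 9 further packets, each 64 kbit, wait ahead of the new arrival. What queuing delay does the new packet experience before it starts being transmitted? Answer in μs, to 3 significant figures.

87000 μs

Each queued packet: L/R = 64000/6900000 = 9275.36 μs.
9 queued → 83478.3 μs.
Plus remaining 24000 bits of current packet: 3478.26 μs.
Queuing delay = 87000 μs.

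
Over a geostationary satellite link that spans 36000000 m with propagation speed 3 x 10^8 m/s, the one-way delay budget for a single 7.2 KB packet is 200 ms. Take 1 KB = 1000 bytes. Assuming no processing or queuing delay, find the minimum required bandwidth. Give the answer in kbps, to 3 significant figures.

L = 57600 bits.
Propagation delay = 36000000 / 300000000 = 120 ms.
Transmission budget = 200 − 120 = 80 ms.
R ≥ L / t_tx = 57600 bits / 0.08 s = 720 kbps.

720 kbps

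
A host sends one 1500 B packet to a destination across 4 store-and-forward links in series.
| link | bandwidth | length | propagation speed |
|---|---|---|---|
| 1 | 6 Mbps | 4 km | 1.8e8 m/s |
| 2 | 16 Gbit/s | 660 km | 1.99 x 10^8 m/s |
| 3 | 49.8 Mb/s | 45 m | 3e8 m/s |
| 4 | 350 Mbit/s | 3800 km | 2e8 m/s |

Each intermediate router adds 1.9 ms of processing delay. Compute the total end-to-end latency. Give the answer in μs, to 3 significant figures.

L = 1500 × 8 = 12000 bits.
Transmission delays (L/R per hop): 2000, 0.75, 240.964, 34.2857 μs; sum = 2276 μs.
Propagation delays (d/s per hop): 22.2222, 3316.58, 0.15, 19000 μs; sum = 22339 μs.
Processing at 3 router(s): 3 × 1.9 ms = 5700 μs.
End-to-end = 30300 μs.

30300 μs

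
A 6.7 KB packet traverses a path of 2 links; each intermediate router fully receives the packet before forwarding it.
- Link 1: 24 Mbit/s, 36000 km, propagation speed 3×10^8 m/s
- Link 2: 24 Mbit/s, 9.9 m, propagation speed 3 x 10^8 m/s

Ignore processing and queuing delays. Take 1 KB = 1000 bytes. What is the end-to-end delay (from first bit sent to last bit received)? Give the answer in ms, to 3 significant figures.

124 ms

L = 53600 bits.
Transmission delay per hop = L/R = 53600/24000000 = 2.23333 ms; 2 hops → 4.46667 ms.
Propagation delays (d/s per hop): 120, 3.3e-05 ms; sum = 120 ms.
End-to-end = 124 ms.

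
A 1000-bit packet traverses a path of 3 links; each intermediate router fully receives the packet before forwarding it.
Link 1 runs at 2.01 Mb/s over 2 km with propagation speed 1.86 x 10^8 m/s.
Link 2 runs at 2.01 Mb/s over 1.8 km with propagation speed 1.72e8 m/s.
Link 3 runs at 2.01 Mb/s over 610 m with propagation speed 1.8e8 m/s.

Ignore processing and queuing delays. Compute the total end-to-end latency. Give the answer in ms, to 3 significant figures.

1.52 ms

Transmission delay per hop = L/R = 1000/2.01e+06 = 0.497512 ms; 3 hops → 1.49254 ms.
Propagation delays (d/s per hop): 0.0107527, 0.0104651, 0.00338889 ms; sum = 0.0246067 ms.
End-to-end = 1.52 ms.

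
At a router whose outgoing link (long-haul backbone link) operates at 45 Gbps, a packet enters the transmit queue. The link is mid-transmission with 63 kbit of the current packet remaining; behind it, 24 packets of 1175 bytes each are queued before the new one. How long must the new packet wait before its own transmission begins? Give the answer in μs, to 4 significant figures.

6.413 μs

Each queued packet: L/R = 9400/45000000000 = 0.208889 μs.
24 queued → 5.01333 μs.
Plus remaining 63000 bits of current packet: 1.4 μs.
Queuing delay = 6.413 μs.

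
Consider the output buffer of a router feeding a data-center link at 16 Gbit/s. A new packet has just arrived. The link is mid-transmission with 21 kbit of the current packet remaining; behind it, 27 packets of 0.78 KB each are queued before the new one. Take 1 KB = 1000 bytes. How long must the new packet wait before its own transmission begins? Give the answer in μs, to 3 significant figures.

Each queued packet: L/R = 6240/16000000000 = 0.39 μs.
27 queued → 10.53 μs.
Plus remaining 21000 bits of current packet: 1.3125 μs.
Queuing delay = 11.8 μs.

11.8 μs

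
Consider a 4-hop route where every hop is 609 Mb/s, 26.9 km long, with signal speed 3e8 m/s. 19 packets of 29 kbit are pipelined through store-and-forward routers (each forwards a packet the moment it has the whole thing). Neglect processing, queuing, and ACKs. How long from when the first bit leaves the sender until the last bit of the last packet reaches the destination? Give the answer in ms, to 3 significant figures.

1.41 ms

Per-hop transmission t_tx = L/R = 29000/609000000 = 0.047619 ms.
Per-hop propagation t_prop = 26900/300000000 = 0.0896667 ms.
Pipeline fill: first packet needs 4·t_tx to clear all hops; remaining 18 packets each add one t_tx.
Total = (4+19-1)·t_tx + 4·t_prop = 22·0.047619 + 4·0.0896667 = 1.41 ms.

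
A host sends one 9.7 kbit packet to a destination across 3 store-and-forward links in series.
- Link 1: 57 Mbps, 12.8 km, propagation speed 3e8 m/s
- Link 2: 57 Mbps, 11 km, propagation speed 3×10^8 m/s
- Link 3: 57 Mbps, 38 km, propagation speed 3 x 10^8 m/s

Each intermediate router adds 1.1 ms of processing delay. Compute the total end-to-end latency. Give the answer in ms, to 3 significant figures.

L = 9700 bits.
Transmission delay per hop = L/R = 9700/57000000 = 0.170175 ms; 3 hops → 0.510526 ms.
Propagation delays (d/s per hop): 0.0426667, 0.0366667, 0.126667 ms; sum = 0.206 ms.
Processing at 2 router(s): 2 × 1.1 ms = 2.2 ms.
End-to-end = 2.92 ms.

2.92 ms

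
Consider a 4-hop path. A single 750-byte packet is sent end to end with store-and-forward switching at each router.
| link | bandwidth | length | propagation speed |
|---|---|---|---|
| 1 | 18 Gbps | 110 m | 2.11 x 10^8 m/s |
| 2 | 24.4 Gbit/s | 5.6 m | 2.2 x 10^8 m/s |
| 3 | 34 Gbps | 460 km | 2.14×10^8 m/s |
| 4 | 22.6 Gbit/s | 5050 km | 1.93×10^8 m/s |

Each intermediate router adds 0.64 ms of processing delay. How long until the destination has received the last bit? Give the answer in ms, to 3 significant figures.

30.2 ms

L = 750 × 8 = 6000 bits.
Transmission delays (L/R per hop): 0.000333333, 0.000245902, 0.000176471, 0.000265487 ms; sum = 0.00102119 ms.
Propagation delays (d/s per hop): 0.000521327, 2.54545e-05, 2.14953, 26.1658 ms; sum = 28.3159 ms.
Processing at 3 router(s): 3 × 0.64 ms = 1.92 ms.
End-to-end = 30.2 ms.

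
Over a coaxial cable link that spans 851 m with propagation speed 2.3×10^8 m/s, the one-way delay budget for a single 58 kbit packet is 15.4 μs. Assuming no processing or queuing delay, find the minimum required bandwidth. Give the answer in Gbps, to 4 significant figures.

Propagation delay = 851 / 2.3e+08 = 3.7 μs.
Transmission budget = 15.4 − 3.7 = 11.7 μs.
R ≥ L / t_tx = 58000 bits / 1.17e-05 s = 4.957 Gbps.

4.957 Gbps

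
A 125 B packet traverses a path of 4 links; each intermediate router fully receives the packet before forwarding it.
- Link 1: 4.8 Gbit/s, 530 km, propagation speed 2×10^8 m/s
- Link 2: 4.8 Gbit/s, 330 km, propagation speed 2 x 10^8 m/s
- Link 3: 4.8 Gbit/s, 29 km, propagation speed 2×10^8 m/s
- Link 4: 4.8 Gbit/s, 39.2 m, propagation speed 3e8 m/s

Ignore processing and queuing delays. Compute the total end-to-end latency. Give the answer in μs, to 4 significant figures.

4446 μs

L = 125 × 8 = 1000 bits.
Transmission delay per hop = L/R = 1000/4800000000 = 0.208333 μs; 4 hops → 0.833333 μs.
Propagation delays (d/s per hop): 2650, 1650, 145, 0.130667 μs; sum = 4445.13 μs.
End-to-end = 4446 μs.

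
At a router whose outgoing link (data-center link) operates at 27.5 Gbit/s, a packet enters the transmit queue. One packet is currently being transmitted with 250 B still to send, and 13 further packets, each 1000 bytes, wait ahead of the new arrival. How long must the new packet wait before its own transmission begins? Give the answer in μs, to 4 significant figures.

3.855 μs

Each queued packet: L/R = 8000/27500000000 = 0.290909 μs.
13 queued → 3.78182 μs.
Plus remaining 2000 bits of current packet: 0.0727273 μs.
Queuing delay = 3.855 μs.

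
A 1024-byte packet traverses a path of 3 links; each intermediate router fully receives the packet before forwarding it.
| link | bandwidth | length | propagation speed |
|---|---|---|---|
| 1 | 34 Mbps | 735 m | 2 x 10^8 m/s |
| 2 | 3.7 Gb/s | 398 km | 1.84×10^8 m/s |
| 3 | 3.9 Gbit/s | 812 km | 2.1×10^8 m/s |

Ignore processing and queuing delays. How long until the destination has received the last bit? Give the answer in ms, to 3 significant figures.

6.28 ms

L = 1024 × 8 = 8192 bits.
Transmission delays (L/R per hop): 0.240941, 0.00221405, 0.00210051 ms; sum = 0.245256 ms.
Propagation delays (d/s per hop): 0.003675, 2.16304, 3.86667 ms; sum = 6.03339 ms.
End-to-end = 6.28 ms.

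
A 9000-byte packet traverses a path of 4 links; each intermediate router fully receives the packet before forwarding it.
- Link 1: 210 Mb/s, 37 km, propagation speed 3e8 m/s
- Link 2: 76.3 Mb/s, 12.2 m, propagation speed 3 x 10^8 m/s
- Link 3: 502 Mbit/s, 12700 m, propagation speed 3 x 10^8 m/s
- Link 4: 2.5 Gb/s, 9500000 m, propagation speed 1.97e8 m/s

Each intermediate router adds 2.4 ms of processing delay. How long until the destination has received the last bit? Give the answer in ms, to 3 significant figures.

L = 9000 × 8 = 72000 bits.
Transmission delays (L/R per hop): 0.342857, 0.943644, 0.143426, 0.0288 ms; sum = 1.45873 ms.
Propagation delays (d/s per hop): 0.123333, 4.06667e-05, 0.0423333, 48.2234 ms; sum = 48.3891 ms.
Processing at 3 router(s): 3 × 2.4 ms = 7.2 ms.
End-to-end = 57.0 ms.

57.0 ms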